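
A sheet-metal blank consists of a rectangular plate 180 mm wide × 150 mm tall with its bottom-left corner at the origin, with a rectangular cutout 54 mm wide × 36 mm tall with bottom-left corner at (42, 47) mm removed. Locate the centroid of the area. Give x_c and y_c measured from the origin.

plate: A = 180 × 150 = 27000.00, centroid at (90.00, 75.00).
hole: A = −(54 × 36) = -1944.00, centroid at (69.00, 65.00).
ΣA = 25056.00 mm², ΣAx_c = 2295864.00 mm³, ΣAy_c = 1898640.00 mm³.
x_c = 2295864.00/25056.00 = 91.63 mm; y_c = 1898640.00/25056.00 = 75.78 mm.

x_c = 91.63 mm, y_c = 75.78 mm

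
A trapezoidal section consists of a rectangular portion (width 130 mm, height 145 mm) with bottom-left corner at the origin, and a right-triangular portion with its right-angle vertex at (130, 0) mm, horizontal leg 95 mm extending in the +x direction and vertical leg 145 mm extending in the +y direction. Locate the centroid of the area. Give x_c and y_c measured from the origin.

x_c = 90.87 mm, y_c = 66.03 mm

rectangular portion: A = 130 × 145 = 18850.00, centroid at (65.00, 72.50).
triangular portion: A = ½·95·145 = 6887.50, centroid at (161.67, 48.33).
ΣA = 25737.50 mm²
ΣAx_c = (18850.00)(65.00) + (6887.50)(161.67) = 2338729.17 mm³
ΣAy_c = (18850.00)(72.50) + (6887.50)(48.33) = 1699520.83 mm³
x_c = 2338729.17 / 25737.50 = 90.87 mm
y_c = 1699520.83 / 25737.50 = 66.03 mm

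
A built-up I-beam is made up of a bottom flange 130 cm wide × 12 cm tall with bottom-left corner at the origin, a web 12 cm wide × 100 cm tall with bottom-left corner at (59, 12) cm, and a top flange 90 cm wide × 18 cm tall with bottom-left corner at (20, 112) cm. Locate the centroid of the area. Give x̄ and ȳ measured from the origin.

x̄ = 65.00 cm, ȳ = 63.88 cm

bottom flange: A = 130 × 12 = 1560.00, centroid at (65.00, 6.00).
web: A = 12 × 100 = 1200.00, centroid at (65.00, 62.00).
top flange: A = 90 × 18 = 1620.00, centroid at (65.00, 121.00).
ΣA = 4380.00 cm²
ΣAx̄ = (1560.00)(65.00) + (1200.00)(65.00) + (1620.00)(65.00) = 284700.00 cm³
ΣAȳ = (1560.00)(6.00) + (1200.00)(62.00) + (1620.00)(121.00) = 279780.00 cm³
x̄ = 284700.00 / 4380.00 = 65.00 cm
ȳ = 279780.00 / 4380.00 = 63.88 cm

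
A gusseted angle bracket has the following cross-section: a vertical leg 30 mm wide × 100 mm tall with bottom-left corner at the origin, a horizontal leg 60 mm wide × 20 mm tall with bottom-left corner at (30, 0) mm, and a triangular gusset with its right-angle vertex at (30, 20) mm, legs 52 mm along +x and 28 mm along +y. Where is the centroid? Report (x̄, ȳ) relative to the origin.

vertical leg: A = 30 × 100 = 3000.00, centroid at (15.00, 50.00).
horizontal leg: A = 60 × 20 = 1200.00, centroid at (60.00, 10.00).
gusset: A = ½·52·28 = 728.00, centroid at (47.33, 29.33).
ΣA = 4928.00 mm²
ΣAx̄ = (3000.00)(15.00) + (1200.00)(60.00) + (728.00)(47.33) = 151458.67 mm³
ΣAȳ = (3000.00)(50.00) + (1200.00)(10.00) + (728.00)(29.33) = 183354.67 mm³
x̄ = 151458.67 / 4928.00 = 30.73 mm
ȳ = 183354.67 / 4928.00 = 37.21 mm

x̄ = 30.73 mm, ȳ = 37.21 mm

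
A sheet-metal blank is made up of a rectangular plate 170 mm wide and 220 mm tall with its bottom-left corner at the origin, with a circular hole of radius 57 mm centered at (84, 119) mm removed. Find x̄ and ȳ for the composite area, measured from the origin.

x̄ = 85.38 mm, ȳ = 106.62 mm

plate: A = 170 × 220 = 37400.00, centroid at (85.00, 110.00).
hole: A = −π·57² = -10207.03, centroid at (84.00, 119.00).
ΣA = 27192.97 mm², ΣAx̄ = 2321609.10 mm³, ΣAȳ = 2899362.89 mm³.
x̄ = 2321609.10/27192.97 = 85.38 mm; ȳ = 2899362.89/27192.97 = 106.62 mm.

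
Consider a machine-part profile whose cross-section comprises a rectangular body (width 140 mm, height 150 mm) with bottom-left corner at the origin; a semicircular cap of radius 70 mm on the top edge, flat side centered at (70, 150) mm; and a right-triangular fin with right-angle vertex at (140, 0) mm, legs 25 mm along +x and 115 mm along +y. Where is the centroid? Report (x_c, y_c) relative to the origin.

x_c = 73.74 mm, y_c = 100.00 mm

rectangular body: A = 140 × 150 = 21000.00, centroid at (70.00, 75.00).
semicircular top: A = ½π·70² = 7696.90, centroid at (70.00, 179.71).
triangular fin: A = ½·25·115 = 1437.50, centroid at (148.33, 38.33).
ΣA = 30134.40 mm², ΣAx_c = 2222012.31 mm³, ΣAy_c = 3013306.13 mm³.
x_c = 2222012.31/30134.40 = 73.74 mm; y_c = 3013306.13/30134.40 = 100.00 mm.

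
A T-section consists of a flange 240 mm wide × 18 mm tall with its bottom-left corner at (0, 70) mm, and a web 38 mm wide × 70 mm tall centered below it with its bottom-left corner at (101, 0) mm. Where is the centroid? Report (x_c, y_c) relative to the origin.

web: A = 38 × 70 = 2660.00, centroid at (120.00, 35.00).
flange: A = 240 × 18 = 4320.00, centroid at (120.00, 79.00).
ΣA = 6980.00 mm²
ΣAx_c = (2660.00)(120.00) + (4320.00)(120.00) = 837600.00 mm³
ΣAy_c = (2660.00)(35.00) + (4320.00)(79.00) = 434380.00 mm³
x_c = 837600.00 / 6980.00 = 120.00 mm
y_c = 434380.00 / 6980.00 = 62.23 mm

x_c = 120.00 mm, y_c = 62.23 mm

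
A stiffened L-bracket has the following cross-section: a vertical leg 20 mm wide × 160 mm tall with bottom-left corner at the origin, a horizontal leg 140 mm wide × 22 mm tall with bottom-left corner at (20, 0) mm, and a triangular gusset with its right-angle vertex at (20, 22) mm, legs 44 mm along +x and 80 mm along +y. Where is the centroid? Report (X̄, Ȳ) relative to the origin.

vertical leg: A = 20 × 160 = 3200.00, centroid at (10.00, 80.00).
horizontal leg: A = 140 × 22 = 3080.00, centroid at (90.00, 11.00).
gusset: A = ½·44·80 = 1760.00, centroid at (34.67, 48.67).
ΣA = 8040.00 mm², ΣAX̄ = 370213.33 mm³, ΣAȲ = 375533.33 mm³.
X̄ = 370213.33/8040.00 = 46.05 mm; Ȳ = 375533.33/8040.00 = 46.71 mm.

X̄ = 46.05 mm, Ȳ = 46.71 mm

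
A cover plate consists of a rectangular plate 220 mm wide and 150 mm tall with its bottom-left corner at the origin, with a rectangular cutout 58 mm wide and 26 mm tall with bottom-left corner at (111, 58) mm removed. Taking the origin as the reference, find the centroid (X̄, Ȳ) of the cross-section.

Part | A | x̄ᵢ | ȳᵢ | A·x̄ᵢ | A·ȳᵢ
plate | 33000.00 | 110.00 | 75.00 | 3630000.00 | 2475000.00
hole | -1508.00 | 140.00 | 71.00 | -211120.00 | -107068.00
Σ | 31492.00 |  |  | 3418880.00 | 2367932.00
X̄ = 3418880.00 / 31492.00 = 108.56 mm
Ȳ = 2367932.00 / 31492.00 = 75.19 mm

X̄ = 108.56 mm, Ȳ = 75.19 mm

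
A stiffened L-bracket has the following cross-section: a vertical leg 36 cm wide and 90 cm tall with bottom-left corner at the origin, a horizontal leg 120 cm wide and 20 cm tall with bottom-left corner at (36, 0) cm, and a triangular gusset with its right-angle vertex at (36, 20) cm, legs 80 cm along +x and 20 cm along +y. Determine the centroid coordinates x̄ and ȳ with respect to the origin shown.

Part | A | x̄ᵢ | ȳᵢ | A·x̄ᵢ | A·ȳᵢ
vertical leg | 3240.00 | 18.00 | 45.00 | 58320.00 | 145800.00
horizontal leg | 2400.00 | 96.00 | 10.00 | 230400.00 | 24000.00
gusset | 800.00 | 62.67 | 26.67 | 50133.33 | 21333.33
Σ | 6440.00 |  |  | 338853.33 | 191133.33
x̄ = 338853.33 / 6440.00 = 52.62 cm
ȳ = 191133.33 / 6440.00 = 29.68 cm

x̄ = 52.62 cm, ȳ = 29.68 cm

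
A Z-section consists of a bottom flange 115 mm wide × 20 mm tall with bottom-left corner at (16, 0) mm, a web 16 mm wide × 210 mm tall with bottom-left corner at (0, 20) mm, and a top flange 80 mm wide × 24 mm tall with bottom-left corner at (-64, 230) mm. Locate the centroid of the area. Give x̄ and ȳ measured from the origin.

bottom flange: A = 115 × 20 = 2300.00, centroid at (73.50, 10.00).
web: A = 16 × 210 = 3360.00, centroid at (8.00, 125.00).
top flange: A = 80 × 24 = 1920.00, centroid at (-24.00, 242.00).
ΣA = 7580.00 mm²
ΣAx̄ = (2300.00)(73.50) + (3360.00)(8.00) + (1920.00)(-24.00) = 149850.00 mm³
ΣAȳ = (2300.00)(10.00) + (3360.00)(125.00) + (1920.00)(242.00) = 907640.00 mm³
x̄ = 149850.00 / 7580.00 = 19.77 mm
ȳ = 907640.00 / 7580.00 = 119.74 mm

x̄ = 19.77 mm, ȳ = 119.74 mm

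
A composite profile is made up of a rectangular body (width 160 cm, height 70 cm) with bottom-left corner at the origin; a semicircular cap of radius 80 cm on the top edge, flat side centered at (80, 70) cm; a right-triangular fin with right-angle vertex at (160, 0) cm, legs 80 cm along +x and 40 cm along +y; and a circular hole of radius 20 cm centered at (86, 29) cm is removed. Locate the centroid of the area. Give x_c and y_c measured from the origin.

x_c = 87.55 cm, y_c = 65.84 cm

Part | A | x̄ᵢ | ȳᵢ | A·x̄ᵢ | A·ȳᵢ
rectangular body | 11200.00 | 80.00 | 35.00 | 896000.00 | 392000.00
semicircular top | 10053.10 | 80.00 | 103.95 | 804247.72 | 1045050.09
triangular fin | 1600.00 | 186.67 | 13.33 | 298666.67 | 21333.33
hole | -1256.64 | 86.00 | 29.00 | -108070.79 | -36442.47
Σ | 21596.46 |  |  | 1890843.60 | 1421940.95
x_c = 1890843.60 / 21596.46 = 87.55 cm
y_c = 1421940.95 / 21596.46 = 65.84 cm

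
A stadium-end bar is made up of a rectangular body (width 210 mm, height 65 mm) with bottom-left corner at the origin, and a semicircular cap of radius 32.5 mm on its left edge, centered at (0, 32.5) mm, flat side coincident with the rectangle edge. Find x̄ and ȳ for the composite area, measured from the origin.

x̄ = 92.13 mm, ȳ = 32.50 mm

rectangular body: A = 210 × 65 = 13650.00, centroid at (105.00, 32.50).
semicircular end: A = ½π·32.5² = 1659.15, centroid at (-13.79, 32.50).
ΣA = 15309.15 mm², ΣAx̄ = 1410364.58 mm³, ΣAȳ = 497547.49 mm³.
x̄ = 1410364.58/15309.15 = 92.13 mm; ȳ = 497547.49/15309.15 = 32.50 mm.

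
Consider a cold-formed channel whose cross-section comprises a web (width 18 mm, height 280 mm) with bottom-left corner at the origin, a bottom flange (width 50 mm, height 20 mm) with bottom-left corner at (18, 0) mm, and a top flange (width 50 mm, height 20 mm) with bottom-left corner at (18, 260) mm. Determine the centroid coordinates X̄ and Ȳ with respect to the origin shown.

Part | A | x̄ᵢ | ȳᵢ | A·x̄ᵢ | A·ȳᵢ
web | 5040.00 | 9.00 | 140.00 | 45360.00 | 705600.00
bottom flange | 1000.00 | 43.00 | 10.00 | 43000.00 | 10000.00
top flange | 1000.00 | 43.00 | 270.00 | 43000.00 | 270000.00
Σ | 7040.00 |  |  | 131360.00 | 985600.00
X̄ = 131360.00 / 7040.00 = 18.66 mm
Ȳ = 985600.00 / 7040.00 = 140.00 mm

X̄ = 18.66 mm, Ȳ = 140.00 mm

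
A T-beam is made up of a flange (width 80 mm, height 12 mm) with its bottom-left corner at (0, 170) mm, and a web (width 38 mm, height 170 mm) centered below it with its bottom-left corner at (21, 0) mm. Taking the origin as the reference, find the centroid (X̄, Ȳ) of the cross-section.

web: A = 38 × 170 = 6460.00, centroid at (40.00, 85.00).
flange: A = 80 × 12 = 960.00, centroid at (40.00, 176.00).
ΣA = 7420.00 mm²
ΣAX̄ = (6460.00)(40.00) + (960.00)(40.00) = 296800.00 mm³
ΣAȲ = (6460.00)(85.00) + (960.00)(176.00) = 718060.00 mm³
X̄ = 296800.00 / 7420.00 = 40.00 mm
Ȳ = 718060.00 / 7420.00 = 96.77 mm

X̄ = 40.00 mm, Ȳ = 96.77 mm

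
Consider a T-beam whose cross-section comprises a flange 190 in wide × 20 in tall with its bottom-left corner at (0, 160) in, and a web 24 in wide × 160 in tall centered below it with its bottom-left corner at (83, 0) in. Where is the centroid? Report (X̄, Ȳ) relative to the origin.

Part | A | x̄ᵢ | ȳᵢ | A·x̄ᵢ | A·ȳᵢ
web | 3840.00 | 95.00 | 80.00 | 364800.00 | 307200.00
flange | 3800.00 | 95.00 | 170.00 | 361000.00 | 646000.00
Σ | 7640.00 |  |  | 725800.00 | 953200.00
X̄ = 725800.00 / 7640.00 = 95.00 in
Ȳ = 953200.00 / 7640.00 = 124.76 in

X̄ = 95.00 in, Ȳ = 124.76 in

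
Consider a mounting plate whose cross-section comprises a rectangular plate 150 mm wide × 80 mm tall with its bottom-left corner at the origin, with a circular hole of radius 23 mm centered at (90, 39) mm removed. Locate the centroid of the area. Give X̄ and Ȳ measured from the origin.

X̄ = 72.59 mm, Ȳ = 40.16 mm

plate: A = 150 × 80 = 12000.00, centroid at (75.00, 40.00).
hole: A = −π·23² = -1661.90, centroid at (90.00, 39.00).
ΣA = 10338.10 mm², ΣAX̄ = 750428.77 mm³, ΣAȲ = 415185.80 mm³.
X̄ = 750428.77/10338.10 = 72.59 mm; Ȳ = 415185.80/10338.10 = 40.16 mm.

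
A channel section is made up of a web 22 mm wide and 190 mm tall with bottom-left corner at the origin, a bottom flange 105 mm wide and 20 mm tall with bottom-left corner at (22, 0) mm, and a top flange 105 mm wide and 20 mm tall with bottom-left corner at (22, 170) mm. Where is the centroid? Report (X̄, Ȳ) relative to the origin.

web: A = 22 × 190 = 4180.00, centroid at (11.00, 95.00).
bottom flange: A = 105 × 20 = 2100.00, centroid at (74.50, 10.00).
top flange: A = 105 × 20 = 2100.00, centroid at (74.50, 180.00).
ΣA = 8380.00 mm²
ΣAX̄ = (4180.00)(11.00) + (2100.00)(74.50) + (2100.00)(74.50) = 358880.00 mm³
ΣAȲ = (4180.00)(95.00) + (2100.00)(10.00) + (2100.00)(180.00) = 796100.00 mm³
X̄ = 358880.00 / 8380.00 = 42.83 mm
Ȳ = 796100.00 / 8380.00 = 95.00 mm

X̄ = 42.83 mm, Ȳ = 95.00 mm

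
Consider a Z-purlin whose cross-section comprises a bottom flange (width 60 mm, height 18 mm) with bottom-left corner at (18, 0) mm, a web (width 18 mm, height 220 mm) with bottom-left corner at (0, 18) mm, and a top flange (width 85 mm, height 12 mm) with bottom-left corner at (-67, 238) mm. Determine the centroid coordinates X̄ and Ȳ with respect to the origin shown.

Part | A | x̄ᵢ | ȳᵢ | A·x̄ᵢ | A·ȳᵢ
bottom flange | 1080.00 | 48.00 | 9.00 | 51840.00 | 9720.00
web | 3960.00 | 9.00 | 128.00 | 35640.00 | 506880.00
top flange | 1020.00 | -24.50 | 244.00 | -24990.00 | 248880.00
Σ | 6060.00 |  |  | 62490.00 | 765480.00
X̄ = 62490.00 / 6060.00 = 10.31 mm
Ȳ = 765480.00 / 6060.00 = 126.32 mm

X̄ = 10.31 mm, Ȳ = 126.32 mm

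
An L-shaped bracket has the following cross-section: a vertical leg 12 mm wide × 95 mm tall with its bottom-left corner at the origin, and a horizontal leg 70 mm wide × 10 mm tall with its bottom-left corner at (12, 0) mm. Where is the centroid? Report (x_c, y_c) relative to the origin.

vertical leg: A = 12 × 95 = 1140.00, centroid at (6.00, 47.50).
horizontal leg: A = 70 × 10 = 700.00, centroid at (47.00, 5.00).
ΣA = 1840.00 mm²
ΣAx_c = (1140.00)(6.00) + (700.00)(47.00) = 39740.00 mm³
ΣAy_c = (1140.00)(47.50) + (700.00)(5.00) = 57650.00 mm³
x_c = 39740.00 / 1840.00 = 21.60 mm
y_c = 57650.00 / 1840.00 = 31.33 mm

x_c = 21.60 mm, y_c = 31.33 mm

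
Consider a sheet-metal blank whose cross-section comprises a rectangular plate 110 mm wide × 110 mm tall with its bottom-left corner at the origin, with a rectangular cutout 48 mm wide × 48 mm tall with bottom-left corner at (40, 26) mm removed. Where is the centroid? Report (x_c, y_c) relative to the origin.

plate: A = 110 × 110 = 12100.00, centroid at (55.00, 55.00).
hole: A = −(48 × 48) = -2304.00, centroid at (64.00, 50.00).
ΣA = 9796.00 mm²
ΣAx_c = (12100.00)(55.00) + (-2304.00)(64.00) = 518044.00 mm³
ΣAy_c = (12100.00)(55.00) + (-2304.00)(50.00) = 550300.00 mm³
x_c = 518044.00 / 9796.00 = 52.88 mm
y_c = 550300.00 / 9796.00 = 56.18 mm

x_c = 52.88 mm, y_c = 56.18 mm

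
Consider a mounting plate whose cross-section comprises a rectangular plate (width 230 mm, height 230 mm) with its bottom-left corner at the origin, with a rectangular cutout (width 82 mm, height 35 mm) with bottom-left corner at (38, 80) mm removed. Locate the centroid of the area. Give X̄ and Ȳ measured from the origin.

Part | A | x̄ᵢ | ȳᵢ | A·x̄ᵢ | A·ȳᵢ
plate | 52900.00 | 115.00 | 115.00 | 6083500.00 | 6083500.00
hole | -2870.00 | 79.00 | 97.50 | -226730.00 | -279825.00
Σ | 50030.00 |  |  | 5856770.00 | 5803675.00
X̄ = 5856770.00 / 50030.00 = 117.07 mm
Ȳ = 5803675.00 / 50030.00 = 116.00 mm

X̄ = 117.07 mm, Ȳ = 116.00 mm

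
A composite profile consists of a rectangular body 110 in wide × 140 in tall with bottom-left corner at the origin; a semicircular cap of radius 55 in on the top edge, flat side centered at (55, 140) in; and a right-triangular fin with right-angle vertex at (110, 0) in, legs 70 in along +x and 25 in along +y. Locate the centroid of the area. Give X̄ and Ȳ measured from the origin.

X̄ = 58.26 in, Ȳ = 88.53 in

rectangular body: A = 110 × 140 = 15400.00, centroid at (55.00, 70.00).
semicircular top: A = ½π·55² = 4751.66, centroid at (55.00, 163.34).
triangular fin: A = ½·70·25 = 875.00, centroid at (133.33, 8.33).
ΣA = 21026.66 in²
ΣAX̄ = (15400.00)(55.00) + (4751.66)(55.00) + (875.00)(133.33) = 1225007.91 in³
ΣAȲ = (15400.00)(70.00) + (4751.66)(163.34) + (875.00)(8.33) = 1861440.58 in³
X̄ = 1225007.91 / 21026.66 = 58.26 in
Ȳ = 1861440.58 / 21026.66 = 88.53 in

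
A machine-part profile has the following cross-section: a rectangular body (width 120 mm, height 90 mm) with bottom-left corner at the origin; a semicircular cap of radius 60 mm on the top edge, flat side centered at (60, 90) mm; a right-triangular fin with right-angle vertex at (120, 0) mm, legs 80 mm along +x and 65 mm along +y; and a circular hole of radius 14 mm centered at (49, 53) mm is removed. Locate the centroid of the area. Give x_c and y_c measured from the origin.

Part | A | x̄ᵢ | ȳᵢ | A·x̄ᵢ | A·ȳᵢ
rectangular body | 10800.00 | 60.00 | 45.00 | 648000.00 | 486000.00
semicircular top | 5654.87 | 60.00 | 115.46 | 339292.01 | 652938.01
triangular fin | 2600.00 | 146.67 | 21.67 | 381333.33 | 56333.33
hole | -615.75 | 49.00 | 53.00 | -30171.86 | -32634.86
Σ | 18439.11 |  |  | 1338453.48 | 1162636.48
x_c = 1338453.48 / 18439.11 = 72.59 mm
y_c = 1162636.48 / 18439.11 = 63.05 mm

x_c = 72.59 mm, y_c = 63.05 mm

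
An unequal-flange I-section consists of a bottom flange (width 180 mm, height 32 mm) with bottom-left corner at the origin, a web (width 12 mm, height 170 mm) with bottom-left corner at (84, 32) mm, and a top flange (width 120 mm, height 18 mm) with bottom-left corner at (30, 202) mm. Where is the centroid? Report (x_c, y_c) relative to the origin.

bottom flange: A = 180 × 32 = 5760.00, centroid at (90.00, 16.00).
web: A = 12 × 170 = 2040.00, centroid at (90.00, 117.00).
top flange: A = 120 × 18 = 2160.00, centroid at (90.00, 211.00).
ΣA = 9960.00 mm²
ΣAx_c = (5760.00)(90.00) + (2040.00)(90.00) + (2160.00)(90.00) = 896400.00 mm³
ΣAy_c = (5760.00)(16.00) + (2040.00)(117.00) + (2160.00)(211.00) = 786600.00 mm³
x_c = 896400.00 / 9960.00 = 90.00 mm
y_c = 786600.00 / 9960.00 = 78.98 mm

x_c = 90.00 mm, y_c = 78.98 mm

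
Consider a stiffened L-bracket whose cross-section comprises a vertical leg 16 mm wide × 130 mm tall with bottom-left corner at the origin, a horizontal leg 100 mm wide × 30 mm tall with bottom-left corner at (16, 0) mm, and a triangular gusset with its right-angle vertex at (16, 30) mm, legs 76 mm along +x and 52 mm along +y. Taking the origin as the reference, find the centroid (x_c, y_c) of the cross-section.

x_c = 41.99 mm, y_c = 38.79 mm

Part | A | x̄ᵢ | ȳᵢ | A·x̄ᵢ | A·ȳᵢ
vertical leg | 2080.00 | 8.00 | 65.00 | 16640.00 | 135200.00
horizontal leg | 3000.00 | 66.00 | 15.00 | 198000.00 | 45000.00
gusset | 1976.00 | 41.33 | 47.33 | 81674.67 | 93530.67
Σ | 7056.00 |  |  | 296314.67 | 273730.67
x_c = 296314.67 / 7056.00 = 41.99 mm
y_c = 273730.67 / 7056.00 = 38.79 mm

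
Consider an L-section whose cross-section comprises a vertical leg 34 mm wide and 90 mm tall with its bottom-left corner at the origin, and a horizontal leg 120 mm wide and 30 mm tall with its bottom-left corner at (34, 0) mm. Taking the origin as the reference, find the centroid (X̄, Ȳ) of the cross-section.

vertical leg: A = 34 × 90 = 3060.00, centroid at (17.00, 45.00).
horizontal leg: A = 120 × 30 = 3600.00, centroid at (94.00, 15.00).
ΣA = 6660.00 mm², ΣAX̄ = 390420.00 mm³, ΣAȲ = 191700.00 mm³.
X̄ = 390420.00/6660.00 = 58.62 mm; Ȳ = 191700.00/6660.00 = 28.78 mm.

X̄ = 58.62 mm, Ȳ = 28.78 mm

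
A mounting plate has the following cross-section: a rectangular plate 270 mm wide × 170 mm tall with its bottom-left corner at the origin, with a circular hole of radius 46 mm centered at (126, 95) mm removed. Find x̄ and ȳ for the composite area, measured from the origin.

x̄ = 136.52 mm, ȳ = 83.31 mm

plate: A = 270 × 170 = 45900.00, centroid at (135.00, 85.00).
hole: A = −π·46² = -6647.61, centroid at (126.00, 95.00).
ΣA = 39252.39 mm²
ΣAx̄ = (45900.00)(135.00) + (-6647.61)(126.00) = 5358901.13 mm³
ΣAȳ = (45900.00)(85.00) + (-6647.61)(95.00) = 3269977.04 mm³
x̄ = 5358901.13 / 39252.39 = 136.52 mm
ȳ = 3269977.04 / 39252.39 = 83.31 mm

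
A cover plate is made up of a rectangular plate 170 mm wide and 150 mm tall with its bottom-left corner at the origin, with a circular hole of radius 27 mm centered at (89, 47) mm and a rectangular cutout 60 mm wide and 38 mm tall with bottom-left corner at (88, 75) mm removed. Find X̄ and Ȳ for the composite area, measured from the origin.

X̄ = 80.97 mm, Ȳ = 75.99 mm

Part | A | x̄ᵢ | ȳᵢ | A·x̄ᵢ | A·ȳᵢ
plate | 25500.00 | 85.00 | 75.00 | 2167500.00 | 1912500.00
hole 1 | -2290.22 | 89.00 | 47.00 | -203829.67 | -107640.39
hole 2 | -2280.00 | 118.00 | 94.00 | -269040.00 | -214320.00
Σ | 20929.78 |  |  | 1694630.33 | 1590539.61
X̄ = 1694630.33 / 20929.78 = 80.97 mm
Ȳ = 1590539.61 / 20929.78 = 75.99 mm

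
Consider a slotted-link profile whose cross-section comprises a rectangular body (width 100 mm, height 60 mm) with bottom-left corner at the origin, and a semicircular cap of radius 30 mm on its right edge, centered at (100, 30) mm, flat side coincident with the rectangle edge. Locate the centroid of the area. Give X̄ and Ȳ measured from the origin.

X̄ = 61.96 mm, Ȳ = 30.00 mm

rectangular body: A = 100 × 60 = 6000.00, centroid at (50.00, 30.00).
semicircular end: A = ½π·30² = 1413.72, centroid at (112.73, 30.00).
ΣA = 7413.72 mm², ΣAX̄ = 459371.67 mm³, ΣAȲ = 222411.50 mm³.
X̄ = 459371.67/7413.72 = 61.96 mm; Ȳ = 222411.50/7413.72 = 30.00 mm.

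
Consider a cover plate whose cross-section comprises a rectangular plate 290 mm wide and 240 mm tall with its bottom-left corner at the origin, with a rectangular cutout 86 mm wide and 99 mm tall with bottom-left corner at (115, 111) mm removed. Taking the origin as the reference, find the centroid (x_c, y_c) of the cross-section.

plate: A = 290 × 240 = 69600.00, centroid at (145.00, 120.00).
hole: A = −(86 × 99) = -8514.00, centroid at (158.00, 160.50).
ΣA = 61086.00 mm²
ΣAx_c = (69600.00)(145.00) + (-8514.00)(158.00) = 8746788.00 mm³
ΣAy_c = (69600.00)(120.00) + (-8514.00)(160.50) = 6985503.00 mm³
x_c = 8746788.00 / 61086.00 = 143.19 mm
y_c = 6985503.00 / 61086.00 = 114.36 mm

x_c = 143.19 mm, y_c = 114.36 mm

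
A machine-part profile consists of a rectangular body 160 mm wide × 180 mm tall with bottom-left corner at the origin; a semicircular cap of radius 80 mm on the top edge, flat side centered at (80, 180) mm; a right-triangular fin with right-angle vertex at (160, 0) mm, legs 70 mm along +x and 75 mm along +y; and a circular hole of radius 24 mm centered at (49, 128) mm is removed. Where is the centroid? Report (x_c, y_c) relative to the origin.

Part | A | x̄ᵢ | ȳᵢ | A·x̄ᵢ | A·ȳᵢ
rectangular body | 28800.00 | 80.00 | 90.00 | 2304000.00 | 2592000.00
semicircular top | 10053.10 | 80.00 | 213.95 | 804247.72 | 2150890.70
triangular fin | 2625.00 | 183.33 | 25.00 | 481250.00 | 65625.00
hole | -1809.56 | 49.00 | 128.00 | -88668.31 | -231623.34
Σ | 39668.54 |  |  | 3500829.41 | 4576892.36
x_c = 3500829.41 / 39668.54 = 88.25 mm
y_c = 4576892.36 / 39668.54 = 115.38 mm

x_c = 88.25 mm, y_c = 115.38 mm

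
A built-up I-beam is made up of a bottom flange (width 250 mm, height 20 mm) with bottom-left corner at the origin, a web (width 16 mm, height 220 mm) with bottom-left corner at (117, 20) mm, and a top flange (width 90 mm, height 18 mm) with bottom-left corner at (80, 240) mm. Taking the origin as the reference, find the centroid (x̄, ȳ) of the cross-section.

Part | A | x̄ᵢ | ȳᵢ | A·x̄ᵢ | A·ȳᵢ
bottom flange | 5000.00 | 125.00 | 10.00 | 625000.00 | 50000.00
web | 3520.00 | 125.00 | 130.00 | 440000.00 | 457600.00
top flange | 1620.00 | 125.00 | 249.00 | 202500.00 | 403380.00
Σ | 10140.00 |  |  | 1267500.00 | 910980.00
x̄ = 1267500.00 / 10140.00 = 125.00 mm
ȳ = 910980.00 / 10140.00 = 89.84 mm

x̄ = 125.00 mm, ȳ = 89.84 mm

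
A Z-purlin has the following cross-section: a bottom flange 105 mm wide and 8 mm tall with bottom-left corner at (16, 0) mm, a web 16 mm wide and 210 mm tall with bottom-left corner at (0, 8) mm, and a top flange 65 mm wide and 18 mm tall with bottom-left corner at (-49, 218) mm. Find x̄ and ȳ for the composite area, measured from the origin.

bottom flange: A = 105 × 8 = 840.00, centroid at (68.50, 4.00).
web: A = 16 × 210 = 3360.00, centroid at (8.00, 113.00).
top flange: A = 65 × 18 = 1170.00, centroid at (-16.50, 227.00).
ΣA = 5370.00 mm², ΣAx̄ = 65115.00 mm³, ΣAȳ = 648630.00 mm³.
x̄ = 65115.00/5370.00 = 12.13 mm; ȳ = 648630.00/5370.00 = 120.79 mm.

x̄ = 12.13 mm, ȳ = 120.79 mm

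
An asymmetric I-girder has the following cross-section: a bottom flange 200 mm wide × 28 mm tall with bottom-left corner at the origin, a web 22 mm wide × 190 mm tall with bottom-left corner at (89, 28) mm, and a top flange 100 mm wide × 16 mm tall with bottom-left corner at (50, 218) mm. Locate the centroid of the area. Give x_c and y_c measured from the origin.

bottom flange: A = 200 × 28 = 5600.00, centroid at (100.00, 14.00).
web: A = 22 × 190 = 4180.00, centroid at (100.00, 123.00).
top flange: A = 100 × 16 = 1600.00, centroid at (100.00, 226.00).
ΣA = 11380.00 mm², ΣAx_c = 1138000.00 mm³, ΣAy_c = 954140.00 mm³.
x_c = 1138000.00/11380.00 = 100.00 mm; y_c = 954140.00/11380.00 = 83.84 mm.

x_c = 100.00 mm, y_c = 83.84 mm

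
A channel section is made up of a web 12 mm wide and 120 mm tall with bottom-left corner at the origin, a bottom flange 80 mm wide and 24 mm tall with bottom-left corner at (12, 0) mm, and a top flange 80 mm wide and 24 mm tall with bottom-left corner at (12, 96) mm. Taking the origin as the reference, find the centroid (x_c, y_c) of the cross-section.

Part | A | x̄ᵢ | ȳᵢ | A·x̄ᵢ | A·ȳᵢ
web | 1440.00 | 6.00 | 60.00 | 8640.00 | 86400.00
bottom flange | 1920.00 | 52.00 | 12.00 | 99840.00 | 23040.00
top flange | 1920.00 | 52.00 | 108.00 | 99840.00 | 207360.00
Σ | 5280.00 |  |  | 208320.00 | 316800.00
x_c = 208320.00 / 5280.00 = 39.45 mm
y_c = 316800.00 / 5280.00 = 60.00 mm

x_c = 39.45 mm, y_c = 60.00 mm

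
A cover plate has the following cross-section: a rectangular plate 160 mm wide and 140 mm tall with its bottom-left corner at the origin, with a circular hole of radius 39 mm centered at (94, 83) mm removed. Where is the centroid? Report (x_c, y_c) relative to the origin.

Part | A | x̄ᵢ | ȳᵢ | A·x̄ᵢ | A·ȳᵢ
plate | 22400.00 | 80.00 | 70.00 | 1792000.00 | 1568000.00
hole | -4778.36 | 94.00 | 83.00 | -449166.07 | -396604.08
Σ | 17621.64 |  |  | 1342833.93 | 1171395.92
x_c = 1342833.93 / 17621.64 = 76.20 mm
y_c = 1171395.92 / 17621.64 = 66.47 mm

x_c = 76.20 mm, y_c = 66.47 mm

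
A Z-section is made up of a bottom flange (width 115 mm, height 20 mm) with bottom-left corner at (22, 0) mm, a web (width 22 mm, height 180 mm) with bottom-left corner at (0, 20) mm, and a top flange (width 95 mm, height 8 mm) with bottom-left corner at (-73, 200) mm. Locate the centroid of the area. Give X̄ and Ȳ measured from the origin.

bottom flange: A = 115 × 20 = 2300.00, centroid at (79.50, 10.00).
web: A = 22 × 180 = 3960.00, centroid at (11.00, 110.00).
top flange: A = 95 × 8 = 760.00, centroid at (-25.50, 204.00).
ΣA = 7020.00 mm²
ΣAX̄ = (2300.00)(79.50) + (3960.00)(11.00) + (760.00)(-25.50) = 207030.00 mm³
ΣAȲ = (2300.00)(10.00) + (3960.00)(110.00) + (760.00)(204.00) = 613640.00 mm³
X̄ = 207030.00 / 7020.00 = 29.49 mm
Ȳ = 613640.00 / 7020.00 = 87.41 mm

X̄ = 29.49 mm, Ȳ = 87.41 mm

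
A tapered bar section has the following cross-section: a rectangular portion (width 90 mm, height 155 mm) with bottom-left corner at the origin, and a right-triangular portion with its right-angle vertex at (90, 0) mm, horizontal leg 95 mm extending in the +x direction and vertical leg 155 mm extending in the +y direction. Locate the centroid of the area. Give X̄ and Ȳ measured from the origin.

X̄ = 71.48 mm, Ȳ = 68.58 mm

Part | A | x̄ᵢ | ȳᵢ | A·x̄ᵢ | A·ȳᵢ
rectangular portion | 13950.00 | 45.00 | 77.50 | 627750.00 | 1081125.00
triangular portion | 7362.50 | 121.67 | 51.67 | 895770.83 | 380395.83
Σ | 21312.50 |  |  | 1523520.83 | 1461520.83
X̄ = 1523520.83 / 21312.50 = 71.48 mm
Ȳ = 1461520.83 / 21312.50 = 68.58 mm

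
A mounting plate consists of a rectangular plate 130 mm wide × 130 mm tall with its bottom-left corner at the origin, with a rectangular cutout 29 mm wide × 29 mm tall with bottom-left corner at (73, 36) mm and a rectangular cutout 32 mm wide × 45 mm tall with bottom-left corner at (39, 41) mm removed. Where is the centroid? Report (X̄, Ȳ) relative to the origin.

Part | A | x̄ᵢ | ȳᵢ | A·x̄ᵢ | A·ȳᵢ
plate | 16900.00 | 65.00 | 65.00 | 1098500.00 | 1098500.00
hole 1 | -841.00 | 87.50 | 50.50 | -73587.50 | -42470.50
hole 2 | -1440.00 | 55.00 | 63.50 | -79200.00 | -91440.00
Σ | 14619.00 |  |  | 945712.50 | 964589.50
X̄ = 945712.50 / 14619.00 = 64.69 mm
Ȳ = 964589.50 / 14619.00 = 65.98 mm

X̄ = 64.69 mm, Ȳ = 65.98 mm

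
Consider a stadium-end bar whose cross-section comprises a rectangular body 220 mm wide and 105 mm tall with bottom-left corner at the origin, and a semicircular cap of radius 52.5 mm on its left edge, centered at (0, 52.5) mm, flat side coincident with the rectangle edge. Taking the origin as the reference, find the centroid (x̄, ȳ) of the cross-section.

x̄ = 89.12 mm, ȳ = 52.50 mm

rectangular body: A = 220 × 105 = 23100.00, centroid at (110.00, 52.50).
semicircular end: A = ½π·52.5² = 4329.51, centroid at (-22.28, 52.50).
ΣA = 27429.51 mm²
ΣAx̄ = (23100.00)(110.00) + (4329.51)(-22.28) = 2444531.25 mm³
ΣAȳ = (23100.00)(52.50) + (4329.51)(52.50) = 1440049.14 mm³
x̄ = 2444531.25 / 27429.51 = 89.12 mm
ȳ = 1440049.14 / 27429.51 = 52.50 mm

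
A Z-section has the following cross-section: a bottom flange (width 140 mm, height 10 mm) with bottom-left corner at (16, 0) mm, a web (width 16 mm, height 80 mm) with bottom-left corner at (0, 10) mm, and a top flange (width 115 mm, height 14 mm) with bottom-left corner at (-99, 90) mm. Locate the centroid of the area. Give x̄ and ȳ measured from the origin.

x̄ = 14.88 mm, ȳ = 52.95 mm

Part | A | x̄ᵢ | ȳᵢ | A·x̄ᵢ | A·ȳᵢ
bottom flange | 1400.00 | 86.00 | 5.00 | 120400.00 | 7000.00
web | 1280.00 | 8.00 | 50.00 | 10240.00 | 64000.00
top flange | 1610.00 | -41.50 | 97.00 | -66815.00 | 156170.00
Σ | 4290.00 |  |  | 63825.00 | 227170.00
x̄ = 63825.00 / 4290.00 = 14.88 mm
ȳ = 227170.00 / 4290.00 = 52.95 mm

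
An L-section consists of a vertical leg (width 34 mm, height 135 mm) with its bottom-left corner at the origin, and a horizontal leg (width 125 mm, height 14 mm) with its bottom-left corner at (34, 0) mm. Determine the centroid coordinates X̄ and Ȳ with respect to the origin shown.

Part | A | x̄ᵢ | ȳᵢ | A·x̄ᵢ | A·ȳᵢ
vertical leg | 4590.00 | 17.00 | 67.50 | 78030.00 | 309825.00
horizontal leg | 1750.00 | 96.50 | 7.00 | 168875.00 | 12250.00
Σ | 6340.00 |  |  | 246905.00 | 322075.00
X̄ = 246905.00 / 6340.00 = 38.94 mm
Ȳ = 322075.00 / 6340.00 = 50.80 mm

X̄ = 38.94 mm, Ȳ = 50.80 mm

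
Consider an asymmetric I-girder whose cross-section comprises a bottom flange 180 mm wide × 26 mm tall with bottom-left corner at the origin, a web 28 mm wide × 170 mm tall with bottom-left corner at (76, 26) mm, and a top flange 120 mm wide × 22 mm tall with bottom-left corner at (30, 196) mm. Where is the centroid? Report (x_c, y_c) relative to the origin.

x_c = 90.00 mm, y_c = 94.01 mm

Part | A | x̄ᵢ | ȳᵢ | A·x̄ᵢ | A·ȳᵢ
bottom flange | 4680.00 | 90.00 | 13.00 | 421200.00 | 60840.00
web | 4760.00 | 90.00 | 111.00 | 428400.00 | 528360.00
top flange | 2640.00 | 90.00 | 207.00 | 237600.00 | 546480.00
Σ | 12080.00 |  |  | 1087200.00 | 1135680.00
x_c = 1087200.00 / 12080.00 = 90.00 mm
y_c = 1135680.00 / 12080.00 = 94.01 mm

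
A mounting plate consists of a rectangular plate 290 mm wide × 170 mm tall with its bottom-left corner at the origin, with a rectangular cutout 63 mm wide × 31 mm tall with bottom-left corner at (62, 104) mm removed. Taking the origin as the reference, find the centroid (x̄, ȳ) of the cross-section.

plate: A = 290 × 170 = 49300.00, centroid at (145.00, 85.00).
hole: A = −(63 × 31) = -1953.00, centroid at (93.50, 119.50).
ΣA = 47347.00 mm²
ΣAx̄ = (49300.00)(145.00) + (-1953.00)(93.50) = 6965894.50 mm³
ΣAȳ = (49300.00)(85.00) + (-1953.00)(119.50) = 3957116.50 mm³
x̄ = 6965894.50 / 47347.00 = 147.12 mm
ȳ = 3957116.50 / 47347.00 = 83.58 mm

x̄ = 147.12 mm, ȳ = 83.58 mm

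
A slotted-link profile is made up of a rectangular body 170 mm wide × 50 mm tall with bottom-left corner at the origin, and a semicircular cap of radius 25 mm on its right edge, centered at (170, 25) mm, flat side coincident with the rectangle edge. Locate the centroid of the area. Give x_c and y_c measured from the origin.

rectangular body: A = 170 × 50 = 8500.00, centroid at (85.00, 25.00).
semicircular end: A = ½π·25² = 981.75, centroid at (180.61, 25.00).
ΣA = 9481.75 mm²
ΣAx_c = (8500.00)(85.00) + (981.75)(180.61) = 899813.78 mm³
ΣAy_c = (8500.00)(25.00) + (981.75)(25.00) = 237043.69 mm³
x_c = 899813.78 / 9481.75 = 94.90 mm
y_c = 237043.69 / 9481.75 = 25.00 mm

x_c = 94.90 mm, y_c = 25.00 mm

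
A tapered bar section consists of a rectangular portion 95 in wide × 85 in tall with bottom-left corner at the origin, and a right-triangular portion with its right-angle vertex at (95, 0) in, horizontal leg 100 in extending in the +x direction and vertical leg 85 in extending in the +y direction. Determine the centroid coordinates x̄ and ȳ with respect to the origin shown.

Part | A | x̄ᵢ | ȳᵢ | A·x̄ᵢ | A·ȳᵢ
rectangular portion | 8075.00 | 47.50 | 42.50 | 383562.50 | 343187.50
triangular portion | 4250.00 | 128.33 | 28.33 | 545416.67 | 120416.67
Σ | 12325.00 |  |  | 928979.17 | 463604.17
x̄ = 928979.17 / 12325.00 = 75.37 in
ȳ = 463604.17 / 12325.00 = 37.61 in

x̄ = 75.37 in, ȳ = 37.61 in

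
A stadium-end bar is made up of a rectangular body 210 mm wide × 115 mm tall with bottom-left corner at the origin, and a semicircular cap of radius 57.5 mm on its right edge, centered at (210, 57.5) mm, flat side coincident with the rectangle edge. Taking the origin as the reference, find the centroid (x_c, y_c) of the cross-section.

Part | A | x̄ᵢ | ȳᵢ | A·x̄ᵢ | A·ȳᵢ
rectangular body | 24150.00 | 105.00 | 57.50 | 2535750.00 | 1388625.00
semicircular end | 5193.45 | 234.40 | 57.50 | 1217363.11 | 298623.11
Σ | 29343.45 |  |  | 3753113.11 | 1687248.11
x_c = 3753113.11 / 29343.45 = 127.90 mm
y_c = 1687248.11 / 29343.45 = 57.50 mm

x_c = 127.90 mm, y_c = 57.50 mm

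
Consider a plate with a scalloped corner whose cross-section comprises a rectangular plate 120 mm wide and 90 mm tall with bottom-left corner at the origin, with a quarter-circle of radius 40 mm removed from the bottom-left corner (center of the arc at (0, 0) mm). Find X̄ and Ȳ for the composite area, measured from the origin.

Part | A | x̄ᵢ | ȳᵢ | A·x̄ᵢ | A·ȳᵢ
plate | 10800.00 | 60.00 | 45.00 | 648000.00 | 486000.00
removed quarter-circle | -1256.64 | 16.98 | 16.98 | -21333.33 | -21333.33
Σ | 9543.36 |  |  | 626666.67 | 464666.67
X̄ = 626666.67 / 9543.36 = 65.67 mm
Ȳ = 464666.67 / 9543.36 = 48.69 mm

X̄ = 65.67 mm, Ȳ = 48.69 mm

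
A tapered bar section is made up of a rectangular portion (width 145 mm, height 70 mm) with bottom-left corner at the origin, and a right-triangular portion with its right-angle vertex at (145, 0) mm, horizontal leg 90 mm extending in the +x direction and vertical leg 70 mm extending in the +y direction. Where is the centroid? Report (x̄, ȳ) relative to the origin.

rectangular portion: A = 145 × 70 = 10150.00, centroid at (72.50, 35.00).
triangular portion: A = ½·90·70 = 3150.00, centroid at (175.00, 23.33).
ΣA = 13300.00 mm²
ΣAx̄ = (10150.00)(72.50) + (3150.00)(175.00) = 1287125.00 mm³
ΣAȳ = (10150.00)(35.00) + (3150.00)(23.33) = 428750.00 mm³
x̄ = 1287125.00 / 13300.00 = 96.78 mm
ȳ = 428750.00 / 13300.00 = 32.24 mm

x̄ = 96.78 mm, ȳ = 32.24 mm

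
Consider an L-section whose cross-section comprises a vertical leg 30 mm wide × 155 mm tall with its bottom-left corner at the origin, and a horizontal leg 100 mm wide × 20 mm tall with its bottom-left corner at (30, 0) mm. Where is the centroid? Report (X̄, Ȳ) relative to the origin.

vertical leg: A = 30 × 155 = 4650.00, centroid at (15.00, 77.50).
horizontal leg: A = 100 × 20 = 2000.00, centroid at (80.00, 10.00).
ΣA = 6650.00 mm², ΣAX̄ = 229750.00 mm³, ΣAȲ = 380375.00 mm³.
X̄ = 229750.00/6650.00 = 34.55 mm; Ȳ = 380375.00/6650.00 = 57.20 mm.

X̄ = 34.55 mm, Ȳ = 57.20 mm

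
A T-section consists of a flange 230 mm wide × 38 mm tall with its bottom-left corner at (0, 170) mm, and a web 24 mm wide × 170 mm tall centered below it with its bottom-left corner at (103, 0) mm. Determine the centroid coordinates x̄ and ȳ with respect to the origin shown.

Part | A | x̄ᵢ | ȳᵢ | A·x̄ᵢ | A·ȳᵢ
web | 4080.00 | 115.00 | 85.00 | 469200.00 | 346800.00
flange | 8740.00 | 115.00 | 189.00 | 1005100.00 | 1651860.00
Σ | 12820.00 |  |  | 1474300.00 | 1998660.00
x̄ = 1474300.00 / 12820.00 = 115.00 mm
ȳ = 1998660.00 / 12820.00 = 155.90 mm

x̄ = 115.00 mm, ȳ = 155.90 mm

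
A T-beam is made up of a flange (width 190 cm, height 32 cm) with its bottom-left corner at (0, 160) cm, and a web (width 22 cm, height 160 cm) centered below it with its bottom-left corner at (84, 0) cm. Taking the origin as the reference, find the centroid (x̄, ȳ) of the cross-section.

web: A = 22 × 160 = 3520.00, centroid at (95.00, 80.00).
flange: A = 190 × 32 = 6080.00, centroid at (95.00, 176.00).
ΣA = 9600.00 cm², ΣAx̄ = 912000.00 cm³, ΣAȳ = 1351680.00 cm³.
x̄ = 912000.00/9600.00 = 95.00 cm; ȳ = 1351680.00/9600.00 = 140.80 cm.

x̄ = 95.00 cm, ȳ = 140.80 cm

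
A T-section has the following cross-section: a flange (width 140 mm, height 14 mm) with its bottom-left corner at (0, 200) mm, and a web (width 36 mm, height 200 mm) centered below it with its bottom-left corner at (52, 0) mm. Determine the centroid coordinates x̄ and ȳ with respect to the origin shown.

web: A = 36 × 200 = 7200.00, centroid at (70.00, 100.00).
flange: A = 140 × 14 = 1960.00, centroid at (70.00, 207.00).
ΣA = 9160.00 mm², ΣAx̄ = 641200.00 mm³, ΣAȳ = 1125720.00 mm³.
x̄ = 641200.00/9160.00 = 70.00 mm; ȳ = 1125720.00/9160.00 = 122.90 mm.

x̄ = 70.00 mm, ȳ = 122.90 mm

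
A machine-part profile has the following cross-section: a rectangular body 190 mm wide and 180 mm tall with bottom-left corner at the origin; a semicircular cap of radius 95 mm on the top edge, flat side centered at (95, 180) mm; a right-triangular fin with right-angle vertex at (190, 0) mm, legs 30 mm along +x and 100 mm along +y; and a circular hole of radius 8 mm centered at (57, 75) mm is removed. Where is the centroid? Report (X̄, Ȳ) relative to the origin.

X̄ = 98.32 mm, Ȳ = 125.54 mm

Part | A | x̄ᵢ | ȳᵢ | A·x̄ᵢ | A·ȳᵢ
rectangular body | 34200.00 | 95.00 | 90.00 | 3249000.00 | 3078000.00
semicircular top | 14176.44 | 95.00 | 220.32 | 1346761.50 | 3123341.97
triangular fin | 1500.00 | 200.00 | 33.33 | 300000.00 | 50000.00
hole | -201.06 | 57.00 | 75.00 | -11460.53 | -15079.64
Σ | 49675.37 |  |  | 4884300.97 | 6236262.32
X̄ = 4884300.97 / 49675.37 = 98.32 mm
Ȳ = 6236262.32 / 49675.37 = 125.54 mm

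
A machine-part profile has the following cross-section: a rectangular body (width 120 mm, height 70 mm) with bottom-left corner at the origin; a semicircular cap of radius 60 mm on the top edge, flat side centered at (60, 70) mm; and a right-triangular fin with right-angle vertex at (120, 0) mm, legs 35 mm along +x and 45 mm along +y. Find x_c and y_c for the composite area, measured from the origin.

x_c = 63.80 mm, y_c = 56.98 mm

rectangular body: A = 120 × 70 = 8400.00, centroid at (60.00, 35.00).
semicircular top: A = ½π·60² = 5654.87, centroid at (60.00, 95.46).
triangular fin: A = ½·35·45 = 787.50, centroid at (131.67, 15.00).
ΣA = 14842.37 mm², ΣAx_c = 946979.51 mm³, ΣAy_c = 845653.17 mm³.
x_c = 946979.51/14842.37 = 63.80 mm; y_c = 845653.17/14842.37 = 56.98 mm.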